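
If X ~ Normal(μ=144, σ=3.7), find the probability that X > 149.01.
0.087860

We have X ~ Normal(μ=144, σ=3.7).

P(X > 149.01) = 1 - P(X ≤ 149.01)
                = 1 - F(149.01)
                = 1 - 0.912140
                = 0.087860

So there's approximately a 8.8% chance that X exceeds 149.01.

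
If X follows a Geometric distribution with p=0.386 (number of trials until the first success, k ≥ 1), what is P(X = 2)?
0.237004

We have X ~ Geometric(p=0.386) (number of trials until the first success, k ≥ 1).

For a Geometric distribution, the PMF gives us the probability of each outcome.

Using the PMF formula:
P(X = 2) = 0.237004

Rounded to 4 decimal places: 0.2370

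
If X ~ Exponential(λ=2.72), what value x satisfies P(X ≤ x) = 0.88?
0.7795

We have X ~ Exponential(λ=2.72).

We want to find x such that P(X ≤ x) = 0.88.

This is the 88th percentile, which means 88% of values fall below this point.

Using the inverse CDF (quantile function):
x = F⁻¹(0.88) = 0.7795

Verification: P(X ≤ 0.7795) = 0.88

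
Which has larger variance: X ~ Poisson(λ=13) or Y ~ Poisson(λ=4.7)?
X has larger variance (13.0000 > 4.7000)

Compute the variance for each distribution:

X ~ Poisson(λ=13):
Var(X) = 13.0000

Y ~ Poisson(λ=4.7):
Var(Y) = 4.7000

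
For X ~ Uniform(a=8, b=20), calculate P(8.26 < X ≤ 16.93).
0.722500

We have X ~ Uniform(a=8, b=20).

To find P(8.26 < X ≤ 16.93), we use:
P(8.26 < X ≤ 16.93) = P(X ≤ 16.93) - P(X ≤ 8.26)
                 = F(16.93) - F(8.26)
                 = 0.744167 - 0.021667
                 = 0.722500

So there's approximately a 72.2% chance that X falls in this range.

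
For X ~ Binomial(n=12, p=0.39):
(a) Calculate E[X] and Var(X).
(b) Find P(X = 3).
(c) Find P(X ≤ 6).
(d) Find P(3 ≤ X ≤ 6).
(a) E[X] = 4.6800, Var(X) = 2.8548
(b) P(X = 3) = 0.152611
(c) P(X ≤ 6) = 0.858855
(d) P(3 ≤ X ≤ 6) = 0.764227

We have X ~ Binomial(n=12, p=0.39).

(a) Moments:
E[X] = 4.6800
Var(X) = 2.8548
σ = √Var(X) = 1.6896

(b) Point probability using PMF:
P(X = 3) = 0.152611

(c) Cumulative probability using CDF:
P(X ≤ 6) = F(6) = 0.858855

(d) Range probability:
P(3 ≤ X ≤ 6) = P(X ≤ 6) - P(X ≤ 2)
                   = F(6) - F(2)
                   = 0.858855 - 0.094629
                   = 0.764227

This means approximately 76.4% of outcomes fall in the interval [3, 6].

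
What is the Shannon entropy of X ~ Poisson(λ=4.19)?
2.1113 nats

We have X ~ Poisson(λ=4.19).

The Shannon entropy measures the uncertainty or information content of the distribution.

For a Poisson distribution with λ=4.19:
H(X) = 2.1113 nats

(In bits, this would be 3.0460 bits.)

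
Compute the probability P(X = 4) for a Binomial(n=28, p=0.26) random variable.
0.068027

We have X ~ Binomial(n=28, p=0.26).

For a Binomial distribution, the PMF gives us the probability of each outcome.

Using the PMF formula:
P(X = 4) = 0.068027

Rounded to 4 decimal places: 0.0680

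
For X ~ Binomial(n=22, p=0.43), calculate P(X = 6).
0.058563

We have X ~ Binomial(n=22, p=0.43).

For a Binomial distribution, the PMF gives us the probability of each outcome.

Using the PMF formula:
P(X = 6) = 0.058563

Rounded to 4 decimal places: 0.0586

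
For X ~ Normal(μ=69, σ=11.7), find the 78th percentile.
78.0347

We have X ~ Normal(μ=69, σ=11.7).

We want to find x such that P(X ≤ x) = 0.78.

This is the 78th percentile, which means 78% of values fall below this point.

Using the inverse CDF (quantile function):
x = F⁻¹(0.78) = 78.0347

Verification: P(X ≤ 78.0347) = 0.78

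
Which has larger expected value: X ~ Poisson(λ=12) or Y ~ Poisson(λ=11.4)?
X has larger mean (12.0000 > 11.4000)

Compute the expected value for each distribution:

X ~ Poisson(λ=12):
E[X] = 12.0000

Y ~ Poisson(λ=11.4):
E[Y] = 11.4000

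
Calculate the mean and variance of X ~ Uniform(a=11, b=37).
E[X] = 24.0000, Var(X) = 56.3333

We have X ~ Uniform(a=11, b=37).

For a Uniform distribution with a=11, b=37:

Expected value:
E[X] = 24.0000

Variance:
Var(X) = 56.3333

Standard deviation:
σ = √Var(X) = 7.5056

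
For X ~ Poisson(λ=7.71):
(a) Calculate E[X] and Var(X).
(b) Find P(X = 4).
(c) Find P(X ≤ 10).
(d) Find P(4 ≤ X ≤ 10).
(a) E[X] = 7.7100, Var(X) = 7.7100
(b) P(X = 4) = 0.066008
(c) P(X ≤ 10) = 0.843592
(d) P(4 ≤ X ≤ 10) = 0.792117

We have X ~ Poisson(λ=7.71).

(a) Moments:
E[X] = 7.7100
Var(X) = 7.7100
σ = √Var(X) = 2.7767

(b) Point probability using PMF:
P(X = 4) = 0.066008

(c) Cumulative probability using CDF:
P(X ≤ 10) = F(10) = 0.843592

(d) Range probability:
P(4 ≤ X ≤ 10) = P(X ≤ 10) - P(X ≤ 3)
                   = F(10) - F(3)
                   = 0.843592 - 0.051475
                   = 0.792117

This means approximately 79.2% of outcomes fall in the interval [4, 10].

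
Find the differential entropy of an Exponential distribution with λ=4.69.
-0.5454 nats

We have X ~ Exponential(λ=4.69).

The differential entropy measures the uncertainty or information content of the distribution.

For an Exponential distribution with λ=4.69:
h(X) = -0.5454 nats

(In bits, this would be -0.7869 bits.)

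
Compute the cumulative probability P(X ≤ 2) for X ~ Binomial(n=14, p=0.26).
0.253265

We have X ~ Binomial(n=14, p=0.26).

The CDF gives us P(X ≤ k).

Using the CDF:
P(X ≤ 2) = 0.253265

This means there's approximately a 25.3% chance that X is at most 2.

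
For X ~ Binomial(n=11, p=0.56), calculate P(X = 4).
0.103618

We have X ~ Binomial(n=11, p=0.56).

For a Binomial distribution, the PMF gives us the probability of each outcome.

Using the PMF formula:
P(X = 4) = 0.103618

Rounded to 4 decimal places: 0.1036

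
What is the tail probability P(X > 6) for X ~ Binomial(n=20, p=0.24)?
0.183831

We have X ~ Binomial(n=20, p=0.24).

P(X > 6) = 1 - P(X ≤ 6)
                = 1 - F(6)
                = 1 - 0.816169
                = 0.183831

So there's approximately a 18.4% chance that X exceeds 6.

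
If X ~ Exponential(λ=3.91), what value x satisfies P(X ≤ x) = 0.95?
0.7662

We have X ~ Exponential(λ=3.91).

We want to find x such that P(X ≤ x) = 0.95.

This is the 95th percentile, which means 95% of values fall below this point.

Using the inverse CDF (quantile function):
x = F⁻¹(0.95) = 0.7662

Verification: P(X ≤ 0.7662) = 0.95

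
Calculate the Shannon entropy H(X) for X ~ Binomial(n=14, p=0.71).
1.9411 nats

We have X ~ Binomial(n=14, p=0.71).

The Shannon entropy measures the uncertainty or information content of the distribution.

For a Binomial distribution with n=14, p=0.71:
H(X) = 1.9411 nats

(In bits, this would be 2.8003 bits.)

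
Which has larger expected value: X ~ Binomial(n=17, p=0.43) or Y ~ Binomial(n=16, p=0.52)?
Y has larger mean (8.3200 > 7.3100)

Compute the expected value for each distribution:

X ~ Binomial(n=17, p=0.43):
E[X] = 7.3100

Y ~ Binomial(n=16, p=0.52):
E[Y] = 8.3200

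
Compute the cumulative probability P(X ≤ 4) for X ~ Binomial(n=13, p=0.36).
0.469894

We have X ~ Binomial(n=13, p=0.36).

The CDF gives us P(X ≤ k).

Using the CDF:
P(X ≤ 4) = 0.469894

This means there's approximately a 47.0% chance that X is at most 4.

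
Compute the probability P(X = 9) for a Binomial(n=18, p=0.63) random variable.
0.098786

We have X ~ Binomial(n=18, p=0.63).

For a Binomial distribution, the PMF gives us the probability of each outcome.

Using the PMF formula:
P(X = 9) = 0.098786

Rounded to 4 decimal places: 0.0988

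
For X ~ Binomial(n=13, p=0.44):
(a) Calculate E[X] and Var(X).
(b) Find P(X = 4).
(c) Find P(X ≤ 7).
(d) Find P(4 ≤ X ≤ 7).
(a) E[X] = 5.7200, Var(X) = 3.2032
(b) P(X = 4) = 0.145147
(c) P(X ≤ 7) = 0.839969
(d) P(4 ≤ X ≤ 7) = 0.734454

We have X ~ Binomial(n=13, p=0.44).

(a) Moments:
E[X] = 5.7200
Var(X) = 3.2032
σ = √Var(X) = 1.7897

(b) Point probability using PMF:
P(X = 4) = 0.145147

(c) Cumulative probability using CDF:
P(X ≤ 7) = F(7) = 0.839969

(d) Range probability:
P(4 ≤ X ≤ 7) = P(X ≤ 7) - P(X ≤ 3)
                   = F(7) - F(3)
                   = 0.839969 - 0.105515
                   = 0.734454

This means approximately 73.4% of outcomes fall in the interval [4, 7].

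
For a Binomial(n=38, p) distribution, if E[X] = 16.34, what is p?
p = 0.43

For a Binomial(n, p) distribution:
E[X] = n × p

Given n = 38 and E[X] = 16.34:
16.34 = 38 × p
p = 16.34 / 38 = 0.43

Verification: Binomial(38, 0.43) has E[X] = 16.34 ✓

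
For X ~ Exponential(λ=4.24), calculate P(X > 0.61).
0.075291

We have X ~ Exponential(λ=4.24).

P(X > 0.61) = 1 - P(X ≤ 0.61)
                = 1 - F(0.61)
                = 1 - 0.924709
                = 0.075291

So there's approximately a 7.5% chance that X exceeds 0.61.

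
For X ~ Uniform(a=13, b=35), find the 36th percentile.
20.9200

We have X ~ Uniform(a=13, b=35).

We want to find x such that P(X ≤ x) = 0.36.

This is the 36th percentile, which means 36% of values fall below this point.

Using the inverse CDF (quantile function):
x = F⁻¹(0.36) = 20.9200

Verification: P(X ≤ 20.9200) = 0.36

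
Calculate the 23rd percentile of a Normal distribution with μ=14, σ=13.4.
4.0995

We have X ~ Normal(μ=14, σ=13.4).

We want to find x such that P(X ≤ x) = 0.23.

This is the 23rd percentile, which means 23% of values fall below this point.

Using the inverse CDF (quantile function):
x = F⁻¹(0.23) = 4.0995

Verification: P(X ≤ 4.0995) = 0.23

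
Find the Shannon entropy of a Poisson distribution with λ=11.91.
2.6503 nats

We have X ~ Poisson(λ=11.91).

The Shannon entropy measures the uncertainty or information content of the distribution.

For a Poisson distribution with λ=11.91:
H(X) = 2.6503 nats

(In bits, this would be 3.8236 bits.)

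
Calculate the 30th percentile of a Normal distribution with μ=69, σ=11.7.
62.8645

We have X ~ Normal(μ=69, σ=11.7).

We want to find x such that P(X ≤ x) = 0.3.

This is the 30th percentile, which means 30% of values fall below this point.

Using the inverse CDF (quantile function):
x = F⁻¹(0.3) = 62.8645

Verification: P(X ≤ 62.8645) = 0.3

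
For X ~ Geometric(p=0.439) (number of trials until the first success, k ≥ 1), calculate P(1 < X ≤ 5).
0.505433

We have X ~ Geometric(p=0.439) (number of trials until the first success, k ≥ 1).

To find P(1 < X ≤ 5), we use:
P(1 < X ≤ 5) = P(X ≤ 5) - P(X ≤ 1)
                 = F(5) - F(1)
                 = 0.944433 - 0.439000
                 = 0.505433

So there's approximately a 50.5% chance that X falls in this range.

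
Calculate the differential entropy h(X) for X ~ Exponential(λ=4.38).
-0.4770 nats

We have X ~ Exponential(λ=4.38).

The differential entropy measures the uncertainty or information content of the distribution.

For an Exponential distribution with λ=4.38:
h(X) = -0.4770 nats

(In bits, this would be -0.6882 bits.)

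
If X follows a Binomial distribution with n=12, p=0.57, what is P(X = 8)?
0.188572

We have X ~ Binomial(n=12, p=0.57).

For a Binomial distribution, the PMF gives us the probability of each outcome.

Using the PMF formula:
P(X = 8) = 0.188572

Rounded to 4 decimal places: 0.1886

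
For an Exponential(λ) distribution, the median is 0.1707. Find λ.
λ = 4.0606

For X ~ Exponential(λ), the CDF is F(x) = 1 - e^(-λx).
The median m satisfies F(m) = 0.5:
1 - e^(-λm) = 0.5
e^(-λm) = 0.5
λm = ln(2)
m = ln(2) / λ

Given m = 0.1707:
λ = ln(2) / 0.1707 = 0.693147 / 0.1707 = 4.0606

Verification: ln(2) / 4.0606 = 0.1707 ✓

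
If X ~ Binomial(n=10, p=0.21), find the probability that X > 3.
0.139142

We have X ~ Binomial(n=10, p=0.21).

P(X > 3) = 1 - P(X ≤ 3)
                = 1 - F(3)
                = 1 - 0.860858
                = 0.139142

So there's approximately a 13.9% chance that X exceeds 3.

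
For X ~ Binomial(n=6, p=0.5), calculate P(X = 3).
0.312500

We have X ~ Binomial(n=6, p=0.5).

For a Binomial distribution, the PMF gives us the probability of each outcome.

Using the PMF formula:
P(X = 3) = 0.312500

Rounded to 4 decimal places: 0.3125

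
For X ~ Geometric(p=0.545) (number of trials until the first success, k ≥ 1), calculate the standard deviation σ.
1.2377

We have X ~ Geometric(p=0.545) (number of trials until the first success, k ≥ 1).

For a Geometric distribution with p=0.545 (number of trials until the first success, k ≥ 1):
σ = √Var(X) = 1.2377

The standard deviation is the square root of the variance.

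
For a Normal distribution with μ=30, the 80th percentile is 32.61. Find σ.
σ = 3.1012

For X ~ Normal(μ, σ), the p-th percentile satisfies x = μ + z_p × σ,
where z_p = Φ⁻¹(p) is the standard normal quantile.

Step 1: z_{0.8} = Φ⁻¹(0.8) = 0.8416

Step 2: Solve for σ:
32.61 = 30 + 0.8416 × σ
σ = (32.61 - 30) / 0.8416
σ = 2.61 / 0.8416
σ = 3.1012

Verification: μ + z × σ = 30 + 0.8416 × 3.1012 = 32.61 ✓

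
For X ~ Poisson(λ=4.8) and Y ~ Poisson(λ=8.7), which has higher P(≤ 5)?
X has higher probability (P(X ≤ 5) = 0.6510 > P(Y ≤ 5) = 0.1352)

Compute P(≤ 5) for each distribution:

X ~ Poisson(λ=4.8):
P(X ≤ 5) = 0.6510

Y ~ Poisson(λ=8.7):
P(Y ≤ 5) = 0.1352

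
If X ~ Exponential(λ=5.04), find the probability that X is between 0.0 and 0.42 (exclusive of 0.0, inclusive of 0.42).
0.879584

We have X ~ Exponential(λ=5.04).

To find P(0.0 < X ≤ 0.42), we use:
P(0.0 < X ≤ 0.42) = P(X ≤ 0.42) - P(X ≤ 0.0)
                 = F(0.42) - F(0.0)
                 = 0.879584 - 0.000000
                 = 0.879584

So there's approximately a 88.0% chance that X falls in this range.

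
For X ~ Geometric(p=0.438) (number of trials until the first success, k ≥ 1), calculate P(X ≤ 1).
0.438000

We have X ~ Geometric(p=0.438) (number of trials until the first success, k ≥ 1).

The CDF gives us P(X ≤ k).

Using the CDF:
P(X ≤ 1) = 0.438000

This means there's approximately a 43.8% chance that X is at most 1.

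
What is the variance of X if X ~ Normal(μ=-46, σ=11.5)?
132.2500

We have X ~ Normal(μ=-46, σ=11.5).

For a Normal distribution with μ=-46, σ=11.5:
Var(X) = 132.2500

The variance measures the spread of the distribution around the mean.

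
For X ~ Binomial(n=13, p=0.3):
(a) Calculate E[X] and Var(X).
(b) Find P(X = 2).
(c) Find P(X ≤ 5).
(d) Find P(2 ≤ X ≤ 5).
(a) E[X] = 3.9000, Var(X) = 2.7300
(b) P(X = 2) = 0.138808
(c) P(X ≤ 5) = 0.834603
(d) P(2 ≤ X ≤ 5) = 0.770933

We have X ~ Binomial(n=13, p=0.3).

(a) Moments:
E[X] = 3.9000
Var(X) = 2.7300
σ = √Var(X) = 1.6523

(b) Point probability using PMF:
P(X = 2) = 0.138808

(c) Cumulative probability using CDF:
P(X ≤ 5) = F(5) = 0.834603

(d) Range probability:
P(2 ≤ X ≤ 5) = P(X ≤ 5) - P(X ≤ 1)
                   = F(5) - F(1)
                   = 0.834603 - 0.063670
                   = 0.770933

This means approximately 77.1% of outcomes fall in the interval [2, 5].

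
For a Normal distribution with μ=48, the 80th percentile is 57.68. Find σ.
σ = 11.5016

For X ~ Normal(μ, σ), the p-th percentile satisfies x = μ + z_p × σ,
where z_p = Φ⁻¹(p) is the standard normal quantile.

Step 1: z_{0.8} = Φ⁻¹(0.8) = 0.8416

Step 2: Solve for σ:
57.68 = 48 + 0.8416 × σ
σ = (57.68 - 48) / 0.8416
σ = 9.68 / 0.8416
σ = 11.5016

Verification: μ + z × σ = 48 + 0.8416 × 11.5016 = 57.68 ✓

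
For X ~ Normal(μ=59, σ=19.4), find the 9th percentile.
32.9894

We have X ~ Normal(μ=59, σ=19.4).

We want to find x such that P(X ≤ x) = 0.09.

This is the 9th percentile, which means 9% of values fall below this point.

Using the inverse CDF (quantile function):
x = F⁻¹(0.09) = 32.9894

Verification: P(X ≤ 32.9894) = 0.09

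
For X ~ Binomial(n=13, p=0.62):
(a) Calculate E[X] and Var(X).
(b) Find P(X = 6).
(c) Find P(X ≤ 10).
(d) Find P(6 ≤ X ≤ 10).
(a) E[X] = 8.0600, Var(X) = 3.0628
(b) P(X = 6) = 0.111520
(c) P(X ≤ 10) = 0.923452
(d) P(6 ≤ X ≤ 10) = 0.849663

We have X ~ Binomial(n=13, p=0.62).

(a) Moments:
E[X] = 8.0600
Var(X) = 3.0628
σ = √Var(X) = 1.7501

(b) Point probability using PMF:
P(X = 6) = 0.111520

(c) Cumulative probability using CDF:
P(X ≤ 10) = F(10) = 0.923452

(d) Range probability:
P(6 ≤ X ≤ 10) = P(X ≤ 10) - P(X ≤ 5)
                   = F(10) - F(5)
                   = 0.923452 - 0.073790
                   = 0.849663

This means approximately 85.0% of outcomes fall in the interval [6, 10].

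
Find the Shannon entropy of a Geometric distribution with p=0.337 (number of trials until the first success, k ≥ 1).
1.8962 nats

We have X ~ Geometric(p=0.337) (number of trials until the first success, k ≥ 1).

The Shannon entropy measures the uncertainty or information content of the distribution.

For a Geometric distribution with p=0.337 (number of trials until the first success, k ≥ 1):
H(X) = 1.8962 nats

(In bits, this would be 2.7357 bits.)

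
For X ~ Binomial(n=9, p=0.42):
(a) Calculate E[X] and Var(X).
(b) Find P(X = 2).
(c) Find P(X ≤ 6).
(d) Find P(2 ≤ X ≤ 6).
(a) E[X] = 3.7800, Var(X) = 2.1924
(b) P(X = 2) = 0.140216
(c) P(X ≤ 6) = 0.966620
(d) P(2 ≤ X ≤ 6) = 0.910784

We have X ~ Binomial(n=9, p=0.42).

(a) Moments:
E[X] = 3.7800
Var(X) = 2.1924
σ = √Var(X) = 1.4807

(b) Point probability using PMF:
P(X = 2) = 0.140216

(c) Cumulative probability using CDF:
P(X ≤ 6) = F(6) = 0.966620

(d) Range probability:
P(2 ≤ X ≤ 6) = P(X ≤ 6) - P(X ≤ 1)
                   = F(6) - F(1)
                   = 0.966620 - 0.055836
                   = 0.910784

This means approximately 91.1% of outcomes fall in the interval [2, 6].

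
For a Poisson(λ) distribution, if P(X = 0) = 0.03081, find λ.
λ = 3.4799

For a Poisson(λ) distribution, the PMF at 0 is:
P(X = 0) = λ^0 e^(-λ) / 0! = e^(-λ)

Given P(X = 0) = 0.03081:
e^(-λ) = 0.03081
-λ = ln(0.03081)
λ = -ln(0.03081) = 3.4799

Verification: e^(-3.4799) = 0.03081 ✓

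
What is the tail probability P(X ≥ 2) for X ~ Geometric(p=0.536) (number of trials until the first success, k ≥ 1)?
0.464000

We have X ~ Geometric(p=0.536) (number of trials until the first success, k ≥ 1).

For discrete distributions, P(X ≥ 2) = 1 - P(X ≤ 1).

P(X ≤ 1) = 0.536000
P(X ≥ 2) = 1 - 0.536000 = 0.464000

So there's approximately a 46.4% chance that X is at least 2.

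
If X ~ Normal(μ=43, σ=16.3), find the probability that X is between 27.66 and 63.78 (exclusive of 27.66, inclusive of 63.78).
0.725493

We have X ~ Normal(μ=43, σ=16.3).

To find P(27.66 < X ≤ 63.78), we use:
P(27.66 < X ≤ 63.78) = P(X ≤ 63.78) - P(X ≤ 27.66)
                 = F(63.78) - F(27.66)
                 = 0.898818 - 0.173326
                 = 0.725493

So there's approximately a 72.5% chance that X falls in this range.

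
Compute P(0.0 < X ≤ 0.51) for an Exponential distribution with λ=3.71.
0.849245

We have X ~ Exponential(λ=3.71).

To find P(0.0 < X ≤ 0.51), we use:
P(0.0 < X ≤ 0.51) = P(X ≤ 0.51) - P(X ≤ 0.0)
                 = F(0.51) - F(0.0)
                 = 0.849245 - 0.000000
                 = 0.849245

So there's approximately a 84.9% chance that X falls in this range.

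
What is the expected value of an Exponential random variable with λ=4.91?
0.2037

We have X ~ Exponential(λ=4.91).

For an Exponential distribution with λ=4.91:
E[X] = 0.2037

This is the expected (average) value of X.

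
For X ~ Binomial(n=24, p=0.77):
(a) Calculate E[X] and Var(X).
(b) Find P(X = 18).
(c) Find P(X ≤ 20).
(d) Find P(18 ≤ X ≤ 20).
(a) E[X] = 18.4800, Var(X) = 4.2504
(b) P(X = 18) = 0.180398
(c) P(X ≤ 20) = 0.836328
(d) P(18 ≤ X ≤ 20) = 0.530740

We have X ~ Binomial(n=24, p=0.77).

(a) Moments:
E[X] = 18.4800
Var(X) = 4.2504
σ = √Var(X) = 2.0616

(b) Point probability using PMF:
P(X = 18) = 0.180398

(c) Cumulative probability using CDF:
P(X ≤ 20) = F(20) = 0.836328

(d) Range probability:
P(18 ≤ X ≤ 20) = P(X ≤ 20) - P(X ≤ 17)
                   = F(20) - F(17)
                   = 0.836328 - 0.305588
                   = 0.530740

This means approximately 53.1% of outcomes fall in the interval [18, 20].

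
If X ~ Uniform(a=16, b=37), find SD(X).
6.0622

We have X ~ Uniform(a=16, b=37).

For a Uniform distribution with a=16, b=37:
σ = √Var(X) = 6.0622

The standard deviation is the square root of the variance.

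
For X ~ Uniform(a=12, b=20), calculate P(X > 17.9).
0.262500

We have X ~ Uniform(a=12, b=20).

P(X > 17.9) = 1 - P(X ≤ 17.9)
                = 1 - F(17.9)
                = 1 - 0.737500
                = 0.262500

So there's approximately a 26.3% chance that X exceeds 17.9.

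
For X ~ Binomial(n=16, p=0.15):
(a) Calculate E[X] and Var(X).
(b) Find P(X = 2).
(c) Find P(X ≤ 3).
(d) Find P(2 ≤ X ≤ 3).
(a) E[X] = 2.4000, Var(X) = 2.0400
(b) P(X = 2) = 0.277478
(c) P(X ≤ 3) = 0.789891
(d) P(2 ≤ X ≤ 3) = 0.505989

We have X ~ Binomial(n=16, p=0.15).

(a) Moments:
E[X] = 2.4000
Var(X) = 2.0400
σ = √Var(X) = 1.4283

(b) Point probability using PMF:
P(X = 2) = 0.277478

(c) Cumulative probability using CDF:
P(X ≤ 3) = F(3) = 0.789891

(d) Range probability:
P(2 ≤ X ≤ 3) = P(X ≤ 3) - P(X ≤ 1)
                   = F(3) - F(1)
                   = 0.789891 - 0.283901
                   = 0.505989

This means approximately 50.6% of outcomes fall in the interval [2, 3].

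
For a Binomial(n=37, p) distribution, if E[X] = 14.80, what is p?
p = 0.4

For a Binomial(n, p) distribution:
E[X] = n × p

Given n = 37 and E[X] = 14.80:
14.80 = 37 × p
p = 14.80 / 37 = 0.4

Verification: Binomial(37, 0.4) has E[X] = 14.80 ✓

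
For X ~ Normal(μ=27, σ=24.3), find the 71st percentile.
40.4472

We have X ~ Normal(μ=27, σ=24.3).

We want to find x such that P(X ≤ x) = 0.71.

This is the 71st percentile, which means 71% of values fall below this point.

Using the inverse CDF (quantile function):
x = F⁻¹(0.71) = 40.4472

Verification: P(X ≤ 40.4472) = 0.71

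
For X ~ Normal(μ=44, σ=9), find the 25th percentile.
37.9296

We have X ~ Normal(μ=44, σ=9).

We want to find x such that P(X ≤ x) = 0.25.

This is the 25th percentile, which means 25% of values fall below this point.

Using the inverse CDF (quantile function):
x = F⁻¹(0.25) = 37.9296

Verification: P(X ≤ 37.9296) = 0.25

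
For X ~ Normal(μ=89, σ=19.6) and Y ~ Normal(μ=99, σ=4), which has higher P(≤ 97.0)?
X has higher probability (P(X ≤ 97.0) = 0.6584 > P(Y ≤ 97.0) = 0.3085)

Compute P(≤ 97.0) for each distribution:

X ~ Normal(μ=89, σ=19.6):
P(X ≤ 97.0) = 0.6584

Y ~ Normal(μ=99, σ=4):
P(Y ≤ 97.0) = 0.3085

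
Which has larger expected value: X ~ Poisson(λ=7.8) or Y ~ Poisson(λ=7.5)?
X has larger mean (7.8000 > 7.5000)

Compute the expected value for each distribution:

X ~ Poisson(λ=7.8):
E[X] = 7.8000

Y ~ Poisson(λ=7.5):
E[Y] = 7.5000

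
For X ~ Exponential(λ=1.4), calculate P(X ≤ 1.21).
0.816217

We have X ~ Exponential(λ=1.4).

The CDF gives us P(X ≤ k).

Using the CDF:
P(X ≤ 1.21) = 0.816217

This means there's approximately a 81.6% chance that X is at most 1.21.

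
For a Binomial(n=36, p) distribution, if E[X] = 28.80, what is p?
p = 0.8

For a Binomial(n, p) distribution:
E[X] = n × p

Given n = 36 and E[X] = 28.80:
28.80 = 36 × p
p = 28.80 / 36 = 0.8

Verification: Binomial(36, 0.8) has E[X] = 28.80 ✓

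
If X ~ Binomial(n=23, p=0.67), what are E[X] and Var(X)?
E[X] = 15.4100, Var(X) = 5.0853

We have X ~ Binomial(n=23, p=0.67).

For a Binomial distribution with n=23, p=0.67:

Expected value:
E[X] = 15.4100

Variance:
Var(X) = 5.0853

Standard deviation:
σ = √Var(X) = 2.2551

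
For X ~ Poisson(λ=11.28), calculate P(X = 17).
0.027501

We have X ~ Poisson(λ=11.28).

For a Poisson distribution, the PMF gives us the probability of each outcome.

Using the PMF formula:
P(X = 17) = 0.027501

Rounded to 4 decimal places: 0.0275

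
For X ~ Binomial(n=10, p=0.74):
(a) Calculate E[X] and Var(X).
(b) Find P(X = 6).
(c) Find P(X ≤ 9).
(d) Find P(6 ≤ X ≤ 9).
(a) E[X] = 7.4000, Var(X) = 1.9240
(b) P(X = 6) = 0.157581
(c) P(X ≤ 9) = 0.950760
(d) P(6 ≤ X ≤ 9) = 0.860406

We have X ~ Binomial(n=10, p=0.74).

(a) Moments:
E[X] = 7.4000
Var(X) = 1.9240
σ = √Var(X) = 1.3871

(b) Point probability using PMF:
P(X = 6) = 0.157581

(c) Cumulative probability using CDF:
P(X ≤ 9) = F(9) = 0.950760

(d) Range probability:
P(6 ≤ X ≤ 9) = P(X ≤ 9) - P(X ≤ 5)
                   = F(9) - F(5)
                   = 0.950760 - 0.090354
                   = 0.860406

This means approximately 86.0% of outcomes fall in the interval [6, 9].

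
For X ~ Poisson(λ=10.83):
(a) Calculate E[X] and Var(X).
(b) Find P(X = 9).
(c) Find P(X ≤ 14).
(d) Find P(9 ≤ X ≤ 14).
(a) E[X] = 10.8300, Var(X) = 10.8300
(b) P(X = 9) = 0.111811
(c) P(X ≤ 14) = 0.866123
(d) P(9 ≤ X ≤ 14) = 0.618693

We have X ~ Poisson(λ=10.83).

(a) Moments:
E[X] = 10.8300
Var(X) = 10.8300
σ = √Var(X) = 3.2909

(b) Point probability using PMF:
P(X = 9) = 0.111811

(c) Cumulative probability using CDF:
P(X ≤ 14) = F(14) = 0.866123

(d) Range probability:
P(9 ≤ X ≤ 14) = P(X ≤ 14) - P(X ≤ 8)
                   = F(14) - F(8)
                   = 0.866123 - 0.247430
                   = 0.618693

This means approximately 61.9% of outcomes fall in the interval [9, 14].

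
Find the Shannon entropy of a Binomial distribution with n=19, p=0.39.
2.1719 nats

We have X ~ Binomial(n=19, p=0.39).

The Shannon entropy measures the uncertainty or information content of the distribution.

For a Binomial distribution with n=19, p=0.39:
H(X) = 2.1719 nats

(In bits, this would be 3.1334 bits.)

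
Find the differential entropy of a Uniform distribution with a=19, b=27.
2.0794 nats

We have X ~ Uniform(a=19, b=27).

The differential entropy measures the uncertainty or information content of the distribution.

For a Uniform distribution with a=19, b=27:
h(X) = 2.0794 nats

(In bits, this would be 3.0000 bits.)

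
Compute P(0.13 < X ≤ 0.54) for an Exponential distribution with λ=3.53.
0.483334

We have X ~ Exponential(λ=3.53).

To find P(0.13 < X ≤ 0.54), we use:
P(0.13 < X ≤ 0.54) = P(X ≤ 0.54) - P(X ≤ 0.13)
                 = F(0.54) - F(0.13)
                 = 0.851356 - 0.368022
                 = 0.483334

So there's approximately a 48.3% chance that X falls in this range.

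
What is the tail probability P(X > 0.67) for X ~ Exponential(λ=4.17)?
0.061182

We have X ~ Exponential(λ=4.17).

P(X > 0.67) = 1 - P(X ≤ 0.67)
                = 1 - F(0.67)
                = 1 - 0.938818
                = 0.061182

So there's approximately a 6.1% chance that X exceeds 0.67.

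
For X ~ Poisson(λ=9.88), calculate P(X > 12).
0.197209

We have X ~ Poisson(λ=9.88).

P(X > 12) = 1 - P(X ≤ 12)
                = 1 - F(12)
                = 1 - 0.802791
                = 0.197209

So there's approximately a 19.7% chance that X exceeds 12.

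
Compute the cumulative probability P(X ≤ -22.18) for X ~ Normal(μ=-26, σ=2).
0.971933

We have X ~ Normal(μ=-26, σ=2).

The CDF gives us P(X ≤ k).

Using the CDF:
P(X ≤ -22.18) = 0.971933

This means there's approximately a 97.2% chance that X is at most -22.18.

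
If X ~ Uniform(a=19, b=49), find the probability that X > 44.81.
0.139667

We have X ~ Uniform(a=19, b=49).

P(X > 44.81) = 1 - P(X ≤ 44.81)
                = 1 - F(44.81)
                = 1 - 0.860333
                = 0.139667

So there's approximately a 14.0% chance that X exceeds 44.81.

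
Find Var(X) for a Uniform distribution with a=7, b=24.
24.0833

We have X ~ Uniform(a=7, b=24).

For a Uniform distribution with a=7, b=24:
Var(X) = 24.0833

The variance measures the spread of the distribution around the mean.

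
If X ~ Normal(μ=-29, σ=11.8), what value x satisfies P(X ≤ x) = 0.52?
-28.4082

We have X ~ Normal(μ=-29, σ=11.8).

We want to find x such that P(X ≤ x) = 0.52.

This is the 52nd percentile, which means 52% of values fall below this point.

Using the inverse CDF (quantile function):
x = F⁻¹(0.52) = -28.4082

Verification: P(X ≤ -28.4082) = 0.52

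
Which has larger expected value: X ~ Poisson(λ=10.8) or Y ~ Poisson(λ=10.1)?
X has larger mean (10.8000 > 10.1000)

Compute the expected value for each distribution:

X ~ Poisson(λ=10.8):
E[X] = 10.8000

Y ~ Poisson(λ=10.1):
E[Y] = 10.1000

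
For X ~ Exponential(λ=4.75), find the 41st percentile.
0.1111

We have X ~ Exponential(λ=4.75).

We want to find x such that P(X ≤ x) = 0.41.

This is the 41st percentile, which means 41% of values fall below this point.

Using the inverse CDF (quantile function):
x = F⁻¹(0.41) = 0.1111

Verification: P(X ≤ 0.1111) = 0.41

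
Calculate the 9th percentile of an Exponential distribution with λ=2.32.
0.0407

We have X ~ Exponential(λ=2.32).

We want to find x such that P(X ≤ x) = 0.09.

This is the 9th percentile, which means 9% of values fall below this point.

Using the inverse CDF (quantile function):
x = F⁻¹(0.09) = 0.0407

Verification: P(X ≤ 0.0407) = 0.09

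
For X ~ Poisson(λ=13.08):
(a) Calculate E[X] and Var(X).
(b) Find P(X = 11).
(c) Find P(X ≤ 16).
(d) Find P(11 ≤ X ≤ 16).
(a) E[X] = 13.0800, Var(X) = 13.0800
(b) P(X = 11) = 0.100221
(c) P(X ≤ 16) = 0.829689
(d) P(11 ≤ X ≤ 16) = 0.584814

We have X ~ Poisson(λ=13.08).

(a) Moments:
E[X] = 13.0800
Var(X) = 13.0800
σ = √Var(X) = 3.6166

(b) Point probability using PMF:
P(X = 11) = 0.100221

(c) Cumulative probability using CDF:
P(X ≤ 16) = F(16) = 0.829689

(d) Range probability:
P(11 ≤ X ≤ 16) = P(X ≤ 16) - P(X ≤ 10)
                   = F(16) - F(10)
                   = 0.829689 - 0.244876
                   = 0.584814

This means approximately 58.5% of outcomes fall in the interval [11, 16].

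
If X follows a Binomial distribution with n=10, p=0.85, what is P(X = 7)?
0.129834

We have X ~ Binomial(n=10, p=0.85).

For a Binomial distribution, the PMF gives us the probability of each outcome.

Using the PMF formula:
P(X = 7) = 0.129834

Rounded to 4 decimal places: 0.1298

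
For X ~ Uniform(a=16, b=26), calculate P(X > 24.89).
0.111000

We have X ~ Uniform(a=16, b=26).

P(X > 24.89) = 1 - P(X ≤ 24.89)
                = 1 - F(24.89)
                = 1 - 0.889000
                = 0.111000

So there's approximately a 11.1% chance that X exceeds 24.89.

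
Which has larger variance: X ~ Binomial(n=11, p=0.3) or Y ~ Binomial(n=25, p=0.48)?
Y has larger variance (6.2400 > 2.3100)

Compute the variance for each distribution:

X ~ Binomial(n=11, p=0.3):
Var(X) = 2.3100

Y ~ Binomial(n=25, p=0.48):
Var(Y) = 6.2400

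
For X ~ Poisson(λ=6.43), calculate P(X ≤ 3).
0.116758

We have X ~ Poisson(λ=6.43).

The CDF gives us P(X ≤ k).

Using the CDF:
P(X ≤ 3) = 0.116758

This means there's approximately a 11.7% chance that X is at most 3.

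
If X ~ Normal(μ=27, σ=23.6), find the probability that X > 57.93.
0.094998

We have X ~ Normal(μ=27, σ=23.6).

P(X > 57.93) = 1 - P(X ≤ 57.93)
                = 1 - F(57.93)
                = 1 - 0.905002
                = 0.094998

So there's approximately a 9.5% chance that X exceeds 57.93.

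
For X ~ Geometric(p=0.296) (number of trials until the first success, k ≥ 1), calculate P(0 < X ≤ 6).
0.878259

We have X ~ Geometric(p=0.296) (number of trials until the first success, k ≥ 1).

To find P(0 < X ≤ 6), we use:
P(0 < X ≤ 6) = P(X ≤ 6) - P(X ≤ 0)
                 = F(6) - F(0)
                 = 0.878259 - 0.000000
                 = 0.878259

So there's approximately a 87.8% chance that X falls in this range.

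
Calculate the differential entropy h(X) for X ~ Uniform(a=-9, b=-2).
1.9459 nats

We have X ~ Uniform(a=-9, b=-2).

The differential entropy measures the uncertainty or information content of the distribution.

For a Uniform distribution with a=-9, b=-2:
h(X) = 1.9459 nats

(In bits, this would be 2.8074 bits.)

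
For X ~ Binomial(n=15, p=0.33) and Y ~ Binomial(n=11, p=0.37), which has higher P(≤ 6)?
Y has higher probability (P(Y ≤ 6) = 0.9330 > P(X ≤ 6) = 0.8049)

Compute P(≤ 6) for each distribution:

X ~ Binomial(n=15, p=0.33):
P(X ≤ 6) = 0.8049

Y ~ Binomial(n=11, p=0.37):
P(Y ≤ 6) = 0.9330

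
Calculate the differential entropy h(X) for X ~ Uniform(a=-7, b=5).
2.4849 nats

We have X ~ Uniform(a=-7, b=5).

The differential entropy measures the uncertainty or information content of the distribution.

For a Uniform distribution with a=-7, b=5:
h(X) = 2.4849 nats

(In bits, this would be 3.5850 bits.)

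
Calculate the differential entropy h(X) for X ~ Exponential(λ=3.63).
-0.2892 nats

We have X ~ Exponential(λ=3.63).

The differential entropy measures the uncertainty or information content of the distribution.

For an Exponential distribution with λ=3.63:
h(X) = -0.2892 nats

(In bits, this would be -0.4173 bits.)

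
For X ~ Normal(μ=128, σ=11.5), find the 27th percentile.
120.9527

We have X ~ Normal(μ=128, σ=11.5).

We want to find x such that P(X ≤ x) = 0.27.

This is the 27th percentile, which means 27% of values fall below this point.

Using the inverse CDF (quantile function):
x = F⁻¹(0.27) = 120.9527

Verification: P(X ≤ 120.9527) = 0.27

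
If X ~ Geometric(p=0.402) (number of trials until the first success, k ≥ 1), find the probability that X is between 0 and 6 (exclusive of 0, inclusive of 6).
0.954269

We have X ~ Geometric(p=0.402) (number of trials until the first success, k ≥ 1).

To find P(0 < X ≤ 6), we use:
P(0 < X ≤ 6) = P(X ≤ 6) - P(X ≤ 0)
                 = F(6) - F(0)
                 = 0.954269 - 0.000000
                 = 0.954269

So there's approximately a 95.4% chance that X falls in this range.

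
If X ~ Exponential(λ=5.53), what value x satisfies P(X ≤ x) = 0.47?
0.1148

We have X ~ Exponential(λ=5.53).

We want to find x such that P(X ≤ x) = 0.47.

This is the 47th percentile, which means 47% of values fall below this point.

Using the inverse CDF (quantile function):
x = F⁻¹(0.47) = 0.1148

Verification: P(X ≤ 0.1148) = 0.47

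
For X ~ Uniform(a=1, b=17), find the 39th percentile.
7.2400

We have X ~ Uniform(a=1, b=17).

We want to find x such that P(X ≤ x) = 0.39.

This is the 39th percentile, which means 39% of values fall below this point.

Using the inverse CDF (quantile function):
x = F⁻¹(0.39) = 7.2400

Verification: P(X ≤ 7.2400) = 0.39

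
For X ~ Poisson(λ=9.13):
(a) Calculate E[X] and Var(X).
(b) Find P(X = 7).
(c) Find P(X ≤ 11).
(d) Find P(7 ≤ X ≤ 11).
(a) E[X] = 9.1300, Var(X) = 9.1300
(b) P(X = 7) = 0.113699
(c) P(X ≤ 11) = 0.790217
(d) P(7 ≤ X ≤ 11) = 0.595022

We have X ~ Poisson(λ=9.13).

(a) Moments:
E[X] = 9.1300
Var(X) = 9.1300
σ = √Var(X) = 3.0216

(b) Point probability using PMF:
P(X = 7) = 0.113699

(c) Cumulative probability using CDF:
P(X ≤ 11) = F(11) = 0.790217

(d) Range probability:
P(7 ≤ X ≤ 11) = P(X ≤ 11) - P(X ≤ 6)
                   = F(11) - F(6)
                   = 0.790217 - 0.195194
                   = 0.595022

This means approximately 59.5% of outcomes fall in the interval [7, 11].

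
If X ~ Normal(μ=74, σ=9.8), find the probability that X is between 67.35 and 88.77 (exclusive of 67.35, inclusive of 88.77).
0.685408

We have X ~ Normal(μ=74, σ=9.8).

To find P(67.35 < X ≤ 88.77), we use:
P(67.35 < X ≤ 88.77) = P(X ≤ 88.77) - P(X ≤ 67.35)
                 = F(88.77) - F(67.35)
                 = 0.934113 - 0.248705
                 = 0.685408

So there's approximately a 68.5% chance that X falls in this range.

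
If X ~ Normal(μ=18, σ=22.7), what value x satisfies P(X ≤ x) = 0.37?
10.4669

We have X ~ Normal(μ=18, σ=22.7).

We want to find x such that P(X ≤ x) = 0.37.

This is the 37th percentile, which means 37% of values fall below this point.

Using the inverse CDF (quantile function):
x = F⁻¹(0.37) = 10.4669

Verification: P(X ≤ 10.4669) = 0.37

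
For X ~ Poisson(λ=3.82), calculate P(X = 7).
0.051643

We have X ~ Poisson(λ=3.82).

For a Poisson distribution, the PMF gives us the probability of each outcome.

Using the PMF formula:
P(X = 7) = 0.051643

Rounded to 4 decimal places: 0.0516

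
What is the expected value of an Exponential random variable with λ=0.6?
1.6667

We have X ~ Exponential(λ=0.6).

For an Exponential distribution with λ=0.6:
E[X] = 1.6667

This is the expected (average) value of X.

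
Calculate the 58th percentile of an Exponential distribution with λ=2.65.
0.3274

We have X ~ Exponential(λ=2.65).

We want to find x such that P(X ≤ x) = 0.58.

This is the 58th percentile, which means 58% of values fall below this point.

Using the inverse CDF (quantile function):
x = F⁻¹(0.58) = 0.3274

Verification: P(X ≤ 0.3274) = 0.58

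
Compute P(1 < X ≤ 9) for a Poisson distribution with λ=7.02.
0.821294

We have X ~ Poisson(λ=7.02).

To find P(1 < X ≤ 9), we use:
P(1 < X ≤ 9) = P(X ≤ 9) - P(X ≤ 1)
                 = F(9) - F(1)
                 = 0.828462 - 0.007168
                 = 0.821294

So there's approximately a 82.1% chance that X falls in this range.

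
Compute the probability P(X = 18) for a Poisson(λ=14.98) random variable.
0.070330

We have X ~ Poisson(λ=14.98).

For a Poisson distribution, the PMF gives us the probability of each outcome.

Using the PMF formula:
P(X = 18) = 0.070330

Rounded to 4 decimal places: 0.0703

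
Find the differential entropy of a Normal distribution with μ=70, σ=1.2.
1.6013 nats

We have X ~ Normal(μ=70, σ=1.2).

The differential entropy measures the uncertainty or information content of the distribution.

For a Normal distribution with μ=70, σ=1.2:
h(X) = 1.6013 nats

(In bits, this would be 2.3101 bits.)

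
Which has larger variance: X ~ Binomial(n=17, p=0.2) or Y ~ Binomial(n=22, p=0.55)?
Y has larger variance (5.4450 > 2.7200)

Compute the variance for each distribution:

X ~ Binomial(n=17, p=0.2):
Var(X) = 2.7200

Y ~ Binomial(n=22, p=0.55):
Var(Y) = 5.4450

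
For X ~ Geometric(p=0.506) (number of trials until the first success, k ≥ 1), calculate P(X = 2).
0.249964

We have X ~ Geometric(p=0.506) (number of trials until the first success, k ≥ 1).

For a Geometric distribution, the PMF gives us the probability of each outcome.

Using the PMF formula:
P(X = 2) = 0.249964

Rounded to 4 decimal places: 0.2500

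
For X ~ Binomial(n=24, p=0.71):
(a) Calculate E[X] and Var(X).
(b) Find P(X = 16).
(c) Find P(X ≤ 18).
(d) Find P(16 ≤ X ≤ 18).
(a) E[X] = 17.0400, Var(X) = 4.9416
(b) P(X = 16) = 0.153420
(c) P(X ≤ 18) = 0.737798
(d) P(16 ≤ X ≤ 18) = 0.498475

We have X ~ Binomial(n=24, p=0.71).

(a) Moments:
E[X] = 17.0400
Var(X) = 4.9416
σ = √Var(X) = 2.2230

(b) Point probability using PMF:
P(X = 16) = 0.153420

(c) Cumulative probability using CDF:
P(X ≤ 18) = F(18) = 0.737798

(d) Range probability:
P(16 ≤ X ≤ 18) = P(X ≤ 18) - P(X ≤ 15)
                   = F(18) - F(15)
                   = 0.737798 - 0.239323
                   = 0.498475

This means approximately 49.8% of outcomes fall in the interval [16, 18].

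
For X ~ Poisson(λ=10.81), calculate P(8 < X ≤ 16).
0.701453

We have X ~ Poisson(λ=10.81).

To find P(8 < X ≤ 16), we use:
P(8 < X ≤ 16) = P(X ≤ 16) - P(X ≤ 8)
                 = F(16) - F(8)
                 = 0.950747 - 0.249294
                 = 0.701453

So there's approximately a 70.1% chance that X falls in this range.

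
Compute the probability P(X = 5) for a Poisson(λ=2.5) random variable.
0.066801

We have X ~ Poisson(λ=2.5).

For a Poisson distribution, the PMF gives us the probability of each outcome.

Using the PMF formula:
P(X = 5) = 0.066801

Rounded to 4 decimal places: 0.0668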